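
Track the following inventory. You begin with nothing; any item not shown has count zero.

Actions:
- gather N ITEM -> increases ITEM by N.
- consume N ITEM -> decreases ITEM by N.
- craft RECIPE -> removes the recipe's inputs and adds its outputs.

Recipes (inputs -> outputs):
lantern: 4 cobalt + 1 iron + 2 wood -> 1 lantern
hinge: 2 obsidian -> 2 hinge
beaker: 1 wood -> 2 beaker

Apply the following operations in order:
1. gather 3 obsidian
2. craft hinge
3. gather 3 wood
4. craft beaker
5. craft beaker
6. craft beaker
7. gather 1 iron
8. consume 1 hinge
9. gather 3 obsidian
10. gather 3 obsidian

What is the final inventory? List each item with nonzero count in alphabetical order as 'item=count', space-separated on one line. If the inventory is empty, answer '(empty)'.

Answer: beaker=6 hinge=1 iron=1 obsidian=7

Derivation:
After 1 (gather 3 obsidian): obsidian=3
After 2 (craft hinge): hinge=2 obsidian=1
After 3 (gather 3 wood): hinge=2 obsidian=1 wood=3
After 4 (craft beaker): beaker=2 hinge=2 obsidian=1 wood=2
After 5 (craft beaker): beaker=4 hinge=2 obsidian=1 wood=1
After 6 (craft beaker): beaker=6 hinge=2 obsidian=1
After 7 (gather 1 iron): beaker=6 hinge=2 iron=1 obsidian=1
After 8 (consume 1 hinge): beaker=6 hinge=1 iron=1 obsidian=1
After 9 (gather 3 obsidian): beaker=6 hinge=1 iron=1 obsidian=4
After 10 (gather 3 obsidian): beaker=6 hinge=1 iron=1 obsidian=7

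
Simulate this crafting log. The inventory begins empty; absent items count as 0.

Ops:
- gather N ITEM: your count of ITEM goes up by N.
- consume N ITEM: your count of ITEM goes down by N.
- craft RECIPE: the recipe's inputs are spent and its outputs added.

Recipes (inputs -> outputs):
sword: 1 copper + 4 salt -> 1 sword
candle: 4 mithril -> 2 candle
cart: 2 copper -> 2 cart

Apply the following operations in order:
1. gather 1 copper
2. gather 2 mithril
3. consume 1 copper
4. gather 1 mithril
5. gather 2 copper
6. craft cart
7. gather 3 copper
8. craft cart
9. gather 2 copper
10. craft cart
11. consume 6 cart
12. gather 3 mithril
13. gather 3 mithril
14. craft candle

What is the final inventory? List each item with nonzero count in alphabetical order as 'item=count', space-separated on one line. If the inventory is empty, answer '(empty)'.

After 1 (gather 1 copper): copper=1
After 2 (gather 2 mithril): copper=1 mithril=2
After 3 (consume 1 copper): mithril=2
After 4 (gather 1 mithril): mithril=3
After 5 (gather 2 copper): copper=2 mithril=3
After 6 (craft cart): cart=2 mithril=3
After 7 (gather 3 copper): cart=2 copper=3 mithril=3
After 8 (craft cart): cart=4 copper=1 mithril=3
After 9 (gather 2 copper): cart=4 copper=3 mithril=3
After 10 (craft cart): cart=6 copper=1 mithril=3
After 11 (consume 6 cart): copper=1 mithril=3
After 12 (gather 3 mithril): copper=1 mithril=6
After 13 (gather 3 mithril): copper=1 mithril=9
After 14 (craft candle): candle=2 copper=1 mithril=5

Answer: candle=2 copper=1 mithril=5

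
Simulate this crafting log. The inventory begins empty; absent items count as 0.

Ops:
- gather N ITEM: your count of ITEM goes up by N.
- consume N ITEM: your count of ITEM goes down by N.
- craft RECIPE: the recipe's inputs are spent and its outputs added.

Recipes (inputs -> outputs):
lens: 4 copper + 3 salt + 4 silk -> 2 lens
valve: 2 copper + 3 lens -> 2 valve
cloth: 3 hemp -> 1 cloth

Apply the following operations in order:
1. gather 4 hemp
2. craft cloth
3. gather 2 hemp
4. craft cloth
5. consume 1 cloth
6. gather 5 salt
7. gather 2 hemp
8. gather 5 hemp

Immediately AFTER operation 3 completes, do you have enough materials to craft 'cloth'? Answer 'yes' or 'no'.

After 1 (gather 4 hemp): hemp=4
After 2 (craft cloth): cloth=1 hemp=1
After 3 (gather 2 hemp): cloth=1 hemp=3

Answer: yes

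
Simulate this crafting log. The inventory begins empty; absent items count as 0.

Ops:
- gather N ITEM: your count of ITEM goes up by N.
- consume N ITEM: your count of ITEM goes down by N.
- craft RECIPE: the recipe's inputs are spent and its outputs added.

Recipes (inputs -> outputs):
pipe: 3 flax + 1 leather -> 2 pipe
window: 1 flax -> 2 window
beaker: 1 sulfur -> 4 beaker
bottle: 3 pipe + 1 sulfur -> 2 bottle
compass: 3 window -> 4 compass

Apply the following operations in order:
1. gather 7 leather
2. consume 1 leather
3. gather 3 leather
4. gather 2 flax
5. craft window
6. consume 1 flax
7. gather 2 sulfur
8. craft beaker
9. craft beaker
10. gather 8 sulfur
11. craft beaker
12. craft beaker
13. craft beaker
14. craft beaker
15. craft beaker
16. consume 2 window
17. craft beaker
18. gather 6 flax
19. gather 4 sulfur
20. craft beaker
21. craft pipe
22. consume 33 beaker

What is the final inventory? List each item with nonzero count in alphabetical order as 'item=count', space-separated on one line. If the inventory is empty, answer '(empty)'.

After 1 (gather 7 leather): leather=7
After 2 (consume 1 leather): leather=6
After 3 (gather 3 leather): leather=9
After 4 (gather 2 flax): flax=2 leather=9
After 5 (craft window): flax=1 leather=9 window=2
After 6 (consume 1 flax): leather=9 window=2
After 7 (gather 2 sulfur): leather=9 sulfur=2 window=2
After 8 (craft beaker): beaker=4 leather=9 sulfur=1 window=2
After 9 (craft beaker): beaker=8 leather=9 window=2
After 10 (gather 8 sulfur): beaker=8 leather=9 sulfur=8 window=2
After 11 (craft beaker): beaker=12 leather=9 sulfur=7 window=2
After 12 (craft beaker): beaker=16 leather=9 sulfur=6 window=2
After 13 (craft beaker): beaker=20 leather=9 sulfur=5 window=2
After 14 (craft beaker): beaker=24 leather=9 sulfur=4 window=2
After 15 (craft beaker): beaker=28 leather=9 sulfur=3 window=2
After 16 (consume 2 window): beaker=28 leather=9 sulfur=3
After 17 (craft beaker): beaker=32 leather=9 sulfur=2
After 18 (gather 6 flax): beaker=32 flax=6 leather=9 sulfur=2
After 19 (gather 4 sulfur): beaker=32 flax=6 leather=9 sulfur=6
After 20 (craft beaker): beaker=36 flax=6 leather=9 sulfur=5
After 21 (craft pipe): beaker=36 flax=3 leather=8 pipe=2 sulfur=5
After 22 (consume 33 beaker): beaker=3 flax=3 leather=8 pipe=2 sulfur=5

Answer: beaker=3 flax=3 leather=8 pipe=2 sulfur=5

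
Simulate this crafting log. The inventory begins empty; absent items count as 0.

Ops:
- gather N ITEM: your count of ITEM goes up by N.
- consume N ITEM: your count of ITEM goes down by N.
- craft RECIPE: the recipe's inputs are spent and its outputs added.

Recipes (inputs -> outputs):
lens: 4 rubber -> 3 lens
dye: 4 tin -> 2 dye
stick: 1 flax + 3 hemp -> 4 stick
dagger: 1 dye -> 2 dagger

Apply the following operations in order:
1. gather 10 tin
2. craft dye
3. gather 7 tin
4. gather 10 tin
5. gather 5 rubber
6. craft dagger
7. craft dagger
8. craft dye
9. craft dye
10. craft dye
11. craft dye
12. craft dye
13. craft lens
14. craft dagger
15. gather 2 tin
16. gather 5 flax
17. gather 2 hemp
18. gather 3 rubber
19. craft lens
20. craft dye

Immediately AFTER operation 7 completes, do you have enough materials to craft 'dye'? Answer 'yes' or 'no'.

After 1 (gather 10 tin): tin=10
After 2 (craft dye): dye=2 tin=6
After 3 (gather 7 tin): dye=2 tin=13
After 4 (gather 10 tin): dye=2 tin=23
After 5 (gather 5 rubber): dye=2 rubber=5 tin=23
After 6 (craft dagger): dagger=2 dye=1 rubber=5 tin=23
After 7 (craft dagger): dagger=4 rubber=5 tin=23

Answer: yes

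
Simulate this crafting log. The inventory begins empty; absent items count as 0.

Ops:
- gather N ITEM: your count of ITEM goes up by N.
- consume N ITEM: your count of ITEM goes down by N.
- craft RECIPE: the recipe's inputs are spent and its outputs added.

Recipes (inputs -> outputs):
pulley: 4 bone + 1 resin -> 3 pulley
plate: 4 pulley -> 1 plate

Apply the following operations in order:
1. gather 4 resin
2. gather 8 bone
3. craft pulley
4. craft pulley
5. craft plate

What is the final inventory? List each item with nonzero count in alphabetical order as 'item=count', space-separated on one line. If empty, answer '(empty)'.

After 1 (gather 4 resin): resin=4
After 2 (gather 8 bone): bone=8 resin=4
After 3 (craft pulley): bone=4 pulley=3 resin=3
After 4 (craft pulley): pulley=6 resin=2
After 5 (craft plate): plate=1 pulley=2 resin=2

Answer: plate=1 pulley=2 resin=2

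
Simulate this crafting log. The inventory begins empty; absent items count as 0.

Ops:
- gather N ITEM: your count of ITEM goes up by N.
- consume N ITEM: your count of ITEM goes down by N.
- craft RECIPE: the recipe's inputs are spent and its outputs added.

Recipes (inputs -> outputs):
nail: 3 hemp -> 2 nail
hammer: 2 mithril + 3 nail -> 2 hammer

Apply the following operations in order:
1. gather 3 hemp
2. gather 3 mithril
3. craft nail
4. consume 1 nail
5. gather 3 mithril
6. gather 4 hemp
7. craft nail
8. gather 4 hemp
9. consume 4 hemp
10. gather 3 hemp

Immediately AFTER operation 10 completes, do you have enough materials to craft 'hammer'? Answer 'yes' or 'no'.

After 1 (gather 3 hemp): hemp=3
After 2 (gather 3 mithril): hemp=3 mithril=3
After 3 (craft nail): mithril=3 nail=2
After 4 (consume 1 nail): mithril=3 nail=1
After 5 (gather 3 mithril): mithril=6 nail=1
After 6 (gather 4 hemp): hemp=4 mithril=6 nail=1
After 7 (craft nail): hemp=1 mithril=6 nail=3
After 8 (gather 4 hemp): hemp=5 mithril=6 nail=3
After 9 (consume 4 hemp): hemp=1 mithril=6 nail=3
After 10 (gather 3 hemp): hemp=4 mithril=6 nail=3

Answer: yes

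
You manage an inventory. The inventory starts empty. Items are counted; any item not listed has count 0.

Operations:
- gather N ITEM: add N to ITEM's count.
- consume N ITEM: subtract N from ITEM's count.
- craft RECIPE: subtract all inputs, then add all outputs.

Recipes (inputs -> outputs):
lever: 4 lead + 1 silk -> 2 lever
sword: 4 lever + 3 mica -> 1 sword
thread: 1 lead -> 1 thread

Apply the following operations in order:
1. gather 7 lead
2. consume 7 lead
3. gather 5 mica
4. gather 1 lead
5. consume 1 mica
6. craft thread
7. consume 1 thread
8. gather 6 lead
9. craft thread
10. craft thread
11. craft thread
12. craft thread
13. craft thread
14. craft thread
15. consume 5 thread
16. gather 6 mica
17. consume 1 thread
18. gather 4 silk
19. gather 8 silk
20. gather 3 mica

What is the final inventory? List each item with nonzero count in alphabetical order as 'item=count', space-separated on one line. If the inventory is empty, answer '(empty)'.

Answer: mica=13 silk=12

Derivation:
After 1 (gather 7 lead): lead=7
After 2 (consume 7 lead): (empty)
After 3 (gather 5 mica): mica=5
After 4 (gather 1 lead): lead=1 mica=5
After 5 (consume 1 mica): lead=1 mica=4
After 6 (craft thread): mica=4 thread=1
After 7 (consume 1 thread): mica=4
After 8 (gather 6 lead): lead=6 mica=4
After 9 (craft thread): lead=5 mica=4 thread=1
After 10 (craft thread): lead=4 mica=4 thread=2
After 11 (craft thread): lead=3 mica=4 thread=3
After 12 (craft thread): lead=2 mica=4 thread=4
After 13 (craft thread): lead=1 mica=4 thread=5
After 14 (craft thread): mica=4 thread=6
After 15 (consume 5 thread): mica=4 thread=1
After 16 (gather 6 mica): mica=10 thread=1
After 17 (consume 1 thread): mica=10
After 18 (gather 4 silk): mica=10 silk=4
After 19 (gather 8 silk): mica=10 silk=12
After 20 (gather 3 mica): mica=13 silk=12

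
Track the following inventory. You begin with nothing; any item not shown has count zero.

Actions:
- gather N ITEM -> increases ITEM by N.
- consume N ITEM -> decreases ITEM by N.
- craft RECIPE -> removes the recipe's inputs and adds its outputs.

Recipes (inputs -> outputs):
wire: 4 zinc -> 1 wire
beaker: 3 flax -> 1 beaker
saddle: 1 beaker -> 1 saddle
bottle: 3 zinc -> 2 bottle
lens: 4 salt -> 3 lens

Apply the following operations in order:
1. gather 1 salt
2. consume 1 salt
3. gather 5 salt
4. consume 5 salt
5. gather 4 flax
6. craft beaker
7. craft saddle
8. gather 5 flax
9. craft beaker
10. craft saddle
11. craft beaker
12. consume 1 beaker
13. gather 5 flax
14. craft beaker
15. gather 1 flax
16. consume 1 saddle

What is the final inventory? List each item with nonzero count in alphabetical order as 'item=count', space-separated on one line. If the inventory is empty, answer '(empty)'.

Answer: beaker=1 flax=3 saddle=1

Derivation:
After 1 (gather 1 salt): salt=1
After 2 (consume 1 salt): (empty)
After 3 (gather 5 salt): salt=5
After 4 (consume 5 salt): (empty)
After 5 (gather 4 flax): flax=4
After 6 (craft beaker): beaker=1 flax=1
After 7 (craft saddle): flax=1 saddle=1
After 8 (gather 5 flax): flax=6 saddle=1
After 9 (craft beaker): beaker=1 flax=3 saddle=1
After 10 (craft saddle): flax=3 saddle=2
After 11 (craft beaker): beaker=1 saddle=2
After 12 (consume 1 beaker): saddle=2
After 13 (gather 5 flax): flax=5 saddle=2
After 14 (craft beaker): beaker=1 flax=2 saddle=2
After 15 (gather 1 flax): beaker=1 flax=3 saddle=2
After 16 (consume 1 saddle): beaker=1 flax=3 saddle=1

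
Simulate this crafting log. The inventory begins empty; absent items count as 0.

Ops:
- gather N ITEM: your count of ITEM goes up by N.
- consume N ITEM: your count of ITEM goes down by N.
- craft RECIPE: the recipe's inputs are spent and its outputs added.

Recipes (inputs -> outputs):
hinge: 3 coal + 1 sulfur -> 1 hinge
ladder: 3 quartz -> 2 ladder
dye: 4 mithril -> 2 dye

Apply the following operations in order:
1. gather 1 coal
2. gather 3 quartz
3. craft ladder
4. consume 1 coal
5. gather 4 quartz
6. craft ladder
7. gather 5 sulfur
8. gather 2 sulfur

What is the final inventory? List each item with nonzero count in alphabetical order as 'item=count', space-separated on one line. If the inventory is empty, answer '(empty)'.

After 1 (gather 1 coal): coal=1
After 2 (gather 3 quartz): coal=1 quartz=3
After 3 (craft ladder): coal=1 ladder=2
After 4 (consume 1 coal): ladder=2
After 5 (gather 4 quartz): ladder=2 quartz=4
After 6 (craft ladder): ladder=4 quartz=1
After 7 (gather 5 sulfur): ladder=4 quartz=1 sulfur=5
After 8 (gather 2 sulfur): ladder=4 quartz=1 sulfur=7

Answer: ladder=4 quartz=1 sulfur=7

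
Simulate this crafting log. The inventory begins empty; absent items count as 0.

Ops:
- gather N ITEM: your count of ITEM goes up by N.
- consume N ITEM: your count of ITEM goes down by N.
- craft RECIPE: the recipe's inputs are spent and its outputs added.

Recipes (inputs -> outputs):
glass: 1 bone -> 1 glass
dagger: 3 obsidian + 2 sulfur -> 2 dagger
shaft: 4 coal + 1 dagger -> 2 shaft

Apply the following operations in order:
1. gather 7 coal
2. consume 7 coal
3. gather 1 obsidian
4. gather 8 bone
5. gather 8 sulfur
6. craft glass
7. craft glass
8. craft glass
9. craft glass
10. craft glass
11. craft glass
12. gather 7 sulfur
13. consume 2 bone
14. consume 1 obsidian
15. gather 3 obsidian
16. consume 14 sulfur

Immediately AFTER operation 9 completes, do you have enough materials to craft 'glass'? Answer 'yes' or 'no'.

Answer: yes

Derivation:
After 1 (gather 7 coal): coal=7
After 2 (consume 7 coal): (empty)
After 3 (gather 1 obsidian): obsidian=1
After 4 (gather 8 bone): bone=8 obsidian=1
After 5 (gather 8 sulfur): bone=8 obsidian=1 sulfur=8
After 6 (craft glass): bone=7 glass=1 obsidian=1 sulfur=8
After 7 (craft glass): bone=6 glass=2 obsidian=1 sulfur=8
After 8 (craft glass): bone=5 glass=3 obsidian=1 sulfur=8
After 9 (craft glass): bone=4 glass=4 obsidian=1 sulfur=8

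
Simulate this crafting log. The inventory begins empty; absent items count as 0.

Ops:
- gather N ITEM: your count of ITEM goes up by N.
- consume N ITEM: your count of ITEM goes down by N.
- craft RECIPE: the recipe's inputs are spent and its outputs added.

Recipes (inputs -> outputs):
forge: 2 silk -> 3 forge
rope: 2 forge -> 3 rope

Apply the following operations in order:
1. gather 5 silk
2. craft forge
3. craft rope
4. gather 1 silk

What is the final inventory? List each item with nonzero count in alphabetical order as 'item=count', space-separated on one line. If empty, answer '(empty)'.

Answer: forge=1 rope=3 silk=4

Derivation:
After 1 (gather 5 silk): silk=5
After 2 (craft forge): forge=3 silk=3
After 3 (craft rope): forge=1 rope=3 silk=3
After 4 (gather 1 silk): forge=1 rope=3 silk=4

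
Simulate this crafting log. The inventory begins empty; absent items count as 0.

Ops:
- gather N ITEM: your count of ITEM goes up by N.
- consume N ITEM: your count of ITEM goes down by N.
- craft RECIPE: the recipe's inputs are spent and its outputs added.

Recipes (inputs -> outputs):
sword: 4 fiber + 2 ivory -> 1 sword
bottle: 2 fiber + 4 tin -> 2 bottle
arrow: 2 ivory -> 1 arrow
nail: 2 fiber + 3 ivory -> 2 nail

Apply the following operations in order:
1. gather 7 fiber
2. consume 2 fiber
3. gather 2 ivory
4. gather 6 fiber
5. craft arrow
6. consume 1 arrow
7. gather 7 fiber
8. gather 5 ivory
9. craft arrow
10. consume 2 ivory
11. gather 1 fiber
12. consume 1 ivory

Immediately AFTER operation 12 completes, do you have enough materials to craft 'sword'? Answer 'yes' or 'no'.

Answer: no

Derivation:
After 1 (gather 7 fiber): fiber=7
After 2 (consume 2 fiber): fiber=5
After 3 (gather 2 ivory): fiber=5 ivory=2
After 4 (gather 6 fiber): fiber=11 ivory=2
After 5 (craft arrow): arrow=1 fiber=11
After 6 (consume 1 arrow): fiber=11
After 7 (gather 7 fiber): fiber=18
After 8 (gather 5 ivory): fiber=18 ivory=5
After 9 (craft arrow): arrow=1 fiber=18 ivory=3
After 10 (consume 2 ivory): arrow=1 fiber=18 ivory=1
After 11 (gather 1 fiber): arrow=1 fiber=19 ivory=1
After 12 (consume 1 ivory): arrow=1 fiber=19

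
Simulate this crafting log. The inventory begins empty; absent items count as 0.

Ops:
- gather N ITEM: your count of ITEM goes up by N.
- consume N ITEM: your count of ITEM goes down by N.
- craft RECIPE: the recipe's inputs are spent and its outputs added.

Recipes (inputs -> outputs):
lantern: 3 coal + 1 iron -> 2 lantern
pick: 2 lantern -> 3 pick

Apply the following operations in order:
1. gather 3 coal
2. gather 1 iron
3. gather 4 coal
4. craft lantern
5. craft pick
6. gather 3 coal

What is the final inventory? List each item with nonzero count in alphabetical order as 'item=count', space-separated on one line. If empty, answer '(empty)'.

After 1 (gather 3 coal): coal=3
After 2 (gather 1 iron): coal=3 iron=1
After 3 (gather 4 coal): coal=7 iron=1
After 4 (craft lantern): coal=4 lantern=2
After 5 (craft pick): coal=4 pick=3
After 6 (gather 3 coal): coal=7 pick=3

Answer: coal=7 pick=3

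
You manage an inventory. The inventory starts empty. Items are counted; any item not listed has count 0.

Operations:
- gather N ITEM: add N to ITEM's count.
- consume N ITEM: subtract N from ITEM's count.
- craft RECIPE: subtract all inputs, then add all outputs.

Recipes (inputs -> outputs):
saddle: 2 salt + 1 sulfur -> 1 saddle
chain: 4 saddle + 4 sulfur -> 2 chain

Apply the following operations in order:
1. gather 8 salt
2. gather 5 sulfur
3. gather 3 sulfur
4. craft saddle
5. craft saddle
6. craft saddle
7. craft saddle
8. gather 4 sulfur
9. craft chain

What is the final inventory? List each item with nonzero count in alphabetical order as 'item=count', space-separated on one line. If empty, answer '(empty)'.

Answer: chain=2 sulfur=4

Derivation:
After 1 (gather 8 salt): salt=8
After 2 (gather 5 sulfur): salt=8 sulfur=5
After 3 (gather 3 sulfur): salt=8 sulfur=8
After 4 (craft saddle): saddle=1 salt=6 sulfur=7
After 5 (craft saddle): saddle=2 salt=4 sulfur=6
After 6 (craft saddle): saddle=3 salt=2 sulfur=5
After 7 (craft saddle): saddle=4 sulfur=4
After 8 (gather 4 sulfur): saddle=4 sulfur=8
After 9 (craft chain): chain=2 sulfur=4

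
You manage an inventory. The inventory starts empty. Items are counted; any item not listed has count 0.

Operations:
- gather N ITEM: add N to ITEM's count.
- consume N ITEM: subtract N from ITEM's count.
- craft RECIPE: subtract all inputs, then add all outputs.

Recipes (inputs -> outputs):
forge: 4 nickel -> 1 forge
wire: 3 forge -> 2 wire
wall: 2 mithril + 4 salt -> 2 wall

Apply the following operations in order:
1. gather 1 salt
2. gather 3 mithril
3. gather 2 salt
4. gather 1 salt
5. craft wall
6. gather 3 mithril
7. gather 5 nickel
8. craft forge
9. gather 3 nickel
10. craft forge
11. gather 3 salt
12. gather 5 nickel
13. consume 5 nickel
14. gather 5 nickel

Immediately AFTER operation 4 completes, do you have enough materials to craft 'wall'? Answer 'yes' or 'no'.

Answer: yes

Derivation:
After 1 (gather 1 salt): salt=1
After 2 (gather 3 mithril): mithril=3 salt=1
After 3 (gather 2 salt): mithril=3 salt=3
After 4 (gather 1 salt): mithril=3 salt=4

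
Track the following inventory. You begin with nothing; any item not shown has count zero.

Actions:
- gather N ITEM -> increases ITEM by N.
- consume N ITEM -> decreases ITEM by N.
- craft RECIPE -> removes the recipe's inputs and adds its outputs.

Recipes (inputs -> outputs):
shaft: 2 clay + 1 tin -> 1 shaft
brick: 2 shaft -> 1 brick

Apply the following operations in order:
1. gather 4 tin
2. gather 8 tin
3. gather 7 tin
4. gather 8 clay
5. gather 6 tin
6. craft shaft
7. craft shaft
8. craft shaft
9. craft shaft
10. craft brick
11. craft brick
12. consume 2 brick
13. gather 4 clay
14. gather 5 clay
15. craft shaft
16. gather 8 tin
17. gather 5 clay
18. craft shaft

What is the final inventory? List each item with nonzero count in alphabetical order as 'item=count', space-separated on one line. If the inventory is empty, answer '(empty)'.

After 1 (gather 4 tin): tin=4
After 2 (gather 8 tin): tin=12
After 3 (gather 7 tin): tin=19
After 4 (gather 8 clay): clay=8 tin=19
After 5 (gather 6 tin): clay=8 tin=25
After 6 (craft shaft): clay=6 shaft=1 tin=24
After 7 (craft shaft): clay=4 shaft=2 tin=23
After 8 (craft shaft): clay=2 shaft=3 tin=22
After 9 (craft shaft): shaft=4 tin=21
After 10 (craft brick): brick=1 shaft=2 tin=21
After 11 (craft brick): brick=2 tin=21
After 12 (consume 2 brick): tin=21
After 13 (gather 4 clay): clay=4 tin=21
After 14 (gather 5 clay): clay=9 tin=21
After 15 (craft shaft): clay=7 shaft=1 tin=20
After 16 (gather 8 tin): clay=7 shaft=1 tin=28
After 17 (gather 5 clay): clay=12 shaft=1 tin=28
After 18 (craft shaft): clay=10 shaft=2 tin=27

Answer: clay=10 shaft=2 tin=27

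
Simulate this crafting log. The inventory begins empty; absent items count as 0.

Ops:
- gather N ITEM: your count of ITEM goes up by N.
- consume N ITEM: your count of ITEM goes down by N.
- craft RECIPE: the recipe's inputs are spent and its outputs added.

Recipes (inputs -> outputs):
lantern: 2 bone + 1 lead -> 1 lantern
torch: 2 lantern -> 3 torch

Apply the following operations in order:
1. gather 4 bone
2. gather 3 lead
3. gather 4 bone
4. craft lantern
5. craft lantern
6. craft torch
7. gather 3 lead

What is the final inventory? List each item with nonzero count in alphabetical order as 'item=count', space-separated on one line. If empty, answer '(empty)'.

After 1 (gather 4 bone): bone=4
After 2 (gather 3 lead): bone=4 lead=3
After 3 (gather 4 bone): bone=8 lead=3
After 4 (craft lantern): bone=6 lantern=1 lead=2
After 5 (craft lantern): bone=4 lantern=2 lead=1
After 6 (craft torch): bone=4 lead=1 torch=3
After 7 (gather 3 lead): bone=4 lead=4 torch=3

Answer: bone=4 lead=4 torch=3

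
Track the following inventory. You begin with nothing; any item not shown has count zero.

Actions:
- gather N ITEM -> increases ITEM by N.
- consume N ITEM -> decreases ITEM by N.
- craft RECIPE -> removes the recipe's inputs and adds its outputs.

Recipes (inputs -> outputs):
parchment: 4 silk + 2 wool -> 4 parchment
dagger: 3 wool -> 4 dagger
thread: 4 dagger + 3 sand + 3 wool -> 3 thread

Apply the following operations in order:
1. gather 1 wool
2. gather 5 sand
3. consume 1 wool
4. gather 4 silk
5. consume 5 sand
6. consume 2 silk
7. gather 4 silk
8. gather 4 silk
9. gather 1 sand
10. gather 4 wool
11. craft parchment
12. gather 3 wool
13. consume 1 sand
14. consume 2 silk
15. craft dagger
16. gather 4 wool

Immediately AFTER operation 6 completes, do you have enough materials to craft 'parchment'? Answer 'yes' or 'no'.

Answer: no

Derivation:
After 1 (gather 1 wool): wool=1
After 2 (gather 5 sand): sand=5 wool=1
After 3 (consume 1 wool): sand=5
After 4 (gather 4 silk): sand=5 silk=4
After 5 (consume 5 sand): silk=4
After 6 (consume 2 silk): silk=2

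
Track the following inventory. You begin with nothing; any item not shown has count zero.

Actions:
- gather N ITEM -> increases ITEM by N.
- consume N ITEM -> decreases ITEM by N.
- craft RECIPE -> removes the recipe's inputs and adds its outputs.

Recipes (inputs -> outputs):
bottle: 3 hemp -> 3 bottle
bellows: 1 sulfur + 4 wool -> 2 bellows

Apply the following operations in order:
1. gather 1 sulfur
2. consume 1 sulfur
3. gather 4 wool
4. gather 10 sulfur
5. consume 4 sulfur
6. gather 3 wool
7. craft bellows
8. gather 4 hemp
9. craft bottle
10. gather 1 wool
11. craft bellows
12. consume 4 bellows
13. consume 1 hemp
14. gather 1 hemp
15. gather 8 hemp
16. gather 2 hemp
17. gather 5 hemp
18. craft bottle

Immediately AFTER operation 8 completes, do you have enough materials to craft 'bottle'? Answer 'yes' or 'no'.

Answer: yes

Derivation:
After 1 (gather 1 sulfur): sulfur=1
After 2 (consume 1 sulfur): (empty)
After 3 (gather 4 wool): wool=4
After 4 (gather 10 sulfur): sulfur=10 wool=4
After 5 (consume 4 sulfur): sulfur=6 wool=4
After 6 (gather 3 wool): sulfur=6 wool=7
After 7 (craft bellows): bellows=2 sulfur=5 wool=3
After 8 (gather 4 hemp): bellows=2 hemp=4 sulfur=5 wool=3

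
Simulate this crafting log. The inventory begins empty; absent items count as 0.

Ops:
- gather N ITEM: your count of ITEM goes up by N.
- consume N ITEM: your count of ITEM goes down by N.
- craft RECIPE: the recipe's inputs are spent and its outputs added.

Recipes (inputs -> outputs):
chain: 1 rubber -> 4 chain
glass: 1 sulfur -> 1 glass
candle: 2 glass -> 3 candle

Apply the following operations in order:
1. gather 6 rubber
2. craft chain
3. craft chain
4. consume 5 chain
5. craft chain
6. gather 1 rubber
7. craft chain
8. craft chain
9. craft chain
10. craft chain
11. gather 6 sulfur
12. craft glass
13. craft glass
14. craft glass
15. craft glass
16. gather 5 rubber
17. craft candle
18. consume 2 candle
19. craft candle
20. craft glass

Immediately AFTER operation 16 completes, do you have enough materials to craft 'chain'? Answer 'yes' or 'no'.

After 1 (gather 6 rubber): rubber=6
After 2 (craft chain): chain=4 rubber=5
After 3 (craft chain): chain=8 rubber=4
After 4 (consume 5 chain): chain=3 rubber=4
After 5 (craft chain): chain=7 rubber=3
After 6 (gather 1 rubber): chain=7 rubber=4
After 7 (craft chain): chain=11 rubber=3
After 8 (craft chain): chain=15 rubber=2
After 9 (craft chain): chain=19 rubber=1
After 10 (craft chain): chain=23
After 11 (gather 6 sulfur): chain=23 sulfur=6
After 12 (craft glass): chain=23 glass=1 sulfur=5
After 13 (craft glass): chain=23 glass=2 sulfur=4
After 14 (craft glass): chain=23 glass=3 sulfur=3
After 15 (craft glass): chain=23 glass=4 sulfur=2
After 16 (gather 5 rubber): chain=23 glass=4 rubber=5 sulfur=2

Answer: yes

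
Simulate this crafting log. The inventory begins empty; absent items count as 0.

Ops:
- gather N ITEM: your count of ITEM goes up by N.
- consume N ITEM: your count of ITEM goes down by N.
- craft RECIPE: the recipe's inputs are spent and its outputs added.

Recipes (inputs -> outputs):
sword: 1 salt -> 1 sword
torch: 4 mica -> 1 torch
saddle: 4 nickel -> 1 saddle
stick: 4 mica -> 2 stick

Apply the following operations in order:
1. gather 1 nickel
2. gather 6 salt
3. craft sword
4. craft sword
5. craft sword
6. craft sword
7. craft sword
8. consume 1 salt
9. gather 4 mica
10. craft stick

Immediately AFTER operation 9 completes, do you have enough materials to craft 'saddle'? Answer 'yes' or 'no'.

Answer: no

Derivation:
After 1 (gather 1 nickel): nickel=1
After 2 (gather 6 salt): nickel=1 salt=6
After 3 (craft sword): nickel=1 salt=5 sword=1
After 4 (craft sword): nickel=1 salt=4 sword=2
After 5 (craft sword): nickel=1 salt=3 sword=3
After 6 (craft sword): nickel=1 salt=2 sword=4
After 7 (craft sword): nickel=1 salt=1 sword=5
After 8 (consume 1 salt): nickel=1 sword=5
After 9 (gather 4 mica): mica=4 nickel=1 sword=5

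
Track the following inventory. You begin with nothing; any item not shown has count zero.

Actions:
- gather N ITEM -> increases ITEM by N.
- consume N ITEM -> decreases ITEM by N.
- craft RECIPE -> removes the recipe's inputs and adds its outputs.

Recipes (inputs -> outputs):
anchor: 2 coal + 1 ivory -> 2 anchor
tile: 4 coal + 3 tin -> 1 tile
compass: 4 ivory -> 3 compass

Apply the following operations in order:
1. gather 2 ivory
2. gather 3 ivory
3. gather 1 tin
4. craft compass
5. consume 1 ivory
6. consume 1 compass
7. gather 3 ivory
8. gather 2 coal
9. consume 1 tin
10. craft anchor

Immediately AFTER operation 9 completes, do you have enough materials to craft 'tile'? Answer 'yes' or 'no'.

Answer: no

Derivation:
After 1 (gather 2 ivory): ivory=2
After 2 (gather 3 ivory): ivory=5
After 3 (gather 1 tin): ivory=5 tin=1
After 4 (craft compass): compass=3 ivory=1 tin=1
After 5 (consume 1 ivory): compass=3 tin=1
After 6 (consume 1 compass): compass=2 tin=1
After 7 (gather 3 ivory): compass=2 ivory=3 tin=1
After 8 (gather 2 coal): coal=2 compass=2 ivory=3 tin=1
After 9 (consume 1 tin): coal=2 compass=2 ivory=3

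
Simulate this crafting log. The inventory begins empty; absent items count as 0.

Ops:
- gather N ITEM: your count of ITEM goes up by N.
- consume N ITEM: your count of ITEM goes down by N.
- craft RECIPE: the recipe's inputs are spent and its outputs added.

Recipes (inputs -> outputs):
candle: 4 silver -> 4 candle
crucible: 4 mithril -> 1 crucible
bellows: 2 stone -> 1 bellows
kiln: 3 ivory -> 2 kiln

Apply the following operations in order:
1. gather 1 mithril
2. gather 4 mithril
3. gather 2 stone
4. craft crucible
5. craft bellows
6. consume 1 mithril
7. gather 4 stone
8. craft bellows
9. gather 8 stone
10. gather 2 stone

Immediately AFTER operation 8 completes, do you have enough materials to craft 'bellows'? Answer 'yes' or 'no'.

Answer: yes

Derivation:
After 1 (gather 1 mithril): mithril=1
After 2 (gather 4 mithril): mithril=5
After 3 (gather 2 stone): mithril=5 stone=2
After 4 (craft crucible): crucible=1 mithril=1 stone=2
After 5 (craft bellows): bellows=1 crucible=1 mithril=1
After 6 (consume 1 mithril): bellows=1 crucible=1
After 7 (gather 4 stone): bellows=1 crucible=1 stone=4
After 8 (craft bellows): bellows=2 crucible=1 stone=2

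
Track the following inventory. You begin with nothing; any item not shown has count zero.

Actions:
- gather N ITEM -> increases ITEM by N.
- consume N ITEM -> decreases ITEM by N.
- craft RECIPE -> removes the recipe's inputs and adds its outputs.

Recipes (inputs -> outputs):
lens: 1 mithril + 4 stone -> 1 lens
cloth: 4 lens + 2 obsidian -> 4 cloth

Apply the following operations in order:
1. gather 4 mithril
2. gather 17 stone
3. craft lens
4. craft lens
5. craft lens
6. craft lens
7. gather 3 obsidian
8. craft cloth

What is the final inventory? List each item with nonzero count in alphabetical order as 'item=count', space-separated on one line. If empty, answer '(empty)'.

After 1 (gather 4 mithril): mithril=4
After 2 (gather 17 stone): mithril=4 stone=17
After 3 (craft lens): lens=1 mithril=3 stone=13
After 4 (craft lens): lens=2 mithril=2 stone=9
After 5 (craft lens): lens=3 mithril=1 stone=5
After 6 (craft lens): lens=4 stone=1
After 7 (gather 3 obsidian): lens=4 obsidian=3 stone=1
After 8 (craft cloth): cloth=4 obsidian=1 stone=1

Answer: cloth=4 obsidian=1 stone=1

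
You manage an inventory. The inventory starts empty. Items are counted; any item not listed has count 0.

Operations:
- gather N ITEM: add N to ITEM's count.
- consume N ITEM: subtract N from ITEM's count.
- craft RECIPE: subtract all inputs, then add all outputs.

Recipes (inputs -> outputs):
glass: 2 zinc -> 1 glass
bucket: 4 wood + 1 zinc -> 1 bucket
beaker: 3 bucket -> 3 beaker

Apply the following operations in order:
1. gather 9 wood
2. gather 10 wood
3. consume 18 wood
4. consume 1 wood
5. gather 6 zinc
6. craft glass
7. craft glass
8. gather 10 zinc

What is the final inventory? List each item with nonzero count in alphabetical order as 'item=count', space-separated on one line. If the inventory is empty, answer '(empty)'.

Answer: glass=2 zinc=12

Derivation:
After 1 (gather 9 wood): wood=9
After 2 (gather 10 wood): wood=19
After 3 (consume 18 wood): wood=1
After 4 (consume 1 wood): (empty)
After 5 (gather 6 zinc): zinc=6
After 6 (craft glass): glass=1 zinc=4
After 7 (craft glass): glass=2 zinc=2
After 8 (gather 10 zinc): glass=2 zinc=12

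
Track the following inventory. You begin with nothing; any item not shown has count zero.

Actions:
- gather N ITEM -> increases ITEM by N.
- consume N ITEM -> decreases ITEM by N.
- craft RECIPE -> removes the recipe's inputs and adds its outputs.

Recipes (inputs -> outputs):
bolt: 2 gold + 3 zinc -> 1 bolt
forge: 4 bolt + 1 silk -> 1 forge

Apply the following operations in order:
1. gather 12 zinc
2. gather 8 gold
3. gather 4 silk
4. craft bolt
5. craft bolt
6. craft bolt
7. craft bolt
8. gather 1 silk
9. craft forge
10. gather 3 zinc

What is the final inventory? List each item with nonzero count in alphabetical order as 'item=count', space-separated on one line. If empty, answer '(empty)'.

Answer: forge=1 silk=4 zinc=3

Derivation:
After 1 (gather 12 zinc): zinc=12
After 2 (gather 8 gold): gold=8 zinc=12
After 3 (gather 4 silk): gold=8 silk=4 zinc=12
After 4 (craft bolt): bolt=1 gold=6 silk=4 zinc=9
After 5 (craft bolt): bolt=2 gold=4 silk=4 zinc=6
After 6 (craft bolt): bolt=3 gold=2 silk=4 zinc=3
After 7 (craft bolt): bolt=4 silk=4
After 8 (gather 1 silk): bolt=4 silk=5
After 9 (craft forge): forge=1 silk=4
After 10 (gather 3 zinc): forge=1 silk=4 zinc=3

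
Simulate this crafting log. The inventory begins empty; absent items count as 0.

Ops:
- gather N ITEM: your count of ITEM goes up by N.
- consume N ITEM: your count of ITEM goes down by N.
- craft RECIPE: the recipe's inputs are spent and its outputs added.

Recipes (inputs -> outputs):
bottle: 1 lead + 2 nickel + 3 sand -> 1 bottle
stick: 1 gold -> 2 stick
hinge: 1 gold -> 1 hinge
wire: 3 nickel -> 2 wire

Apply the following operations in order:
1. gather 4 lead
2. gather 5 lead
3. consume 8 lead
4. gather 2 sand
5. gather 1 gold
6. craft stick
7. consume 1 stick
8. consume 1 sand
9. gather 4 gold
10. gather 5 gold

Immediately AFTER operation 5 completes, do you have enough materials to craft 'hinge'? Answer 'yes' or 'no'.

Answer: yes

Derivation:
After 1 (gather 4 lead): lead=4
After 2 (gather 5 lead): lead=9
After 3 (consume 8 lead): lead=1
After 4 (gather 2 sand): lead=1 sand=2
After 5 (gather 1 gold): gold=1 lead=1 sand=2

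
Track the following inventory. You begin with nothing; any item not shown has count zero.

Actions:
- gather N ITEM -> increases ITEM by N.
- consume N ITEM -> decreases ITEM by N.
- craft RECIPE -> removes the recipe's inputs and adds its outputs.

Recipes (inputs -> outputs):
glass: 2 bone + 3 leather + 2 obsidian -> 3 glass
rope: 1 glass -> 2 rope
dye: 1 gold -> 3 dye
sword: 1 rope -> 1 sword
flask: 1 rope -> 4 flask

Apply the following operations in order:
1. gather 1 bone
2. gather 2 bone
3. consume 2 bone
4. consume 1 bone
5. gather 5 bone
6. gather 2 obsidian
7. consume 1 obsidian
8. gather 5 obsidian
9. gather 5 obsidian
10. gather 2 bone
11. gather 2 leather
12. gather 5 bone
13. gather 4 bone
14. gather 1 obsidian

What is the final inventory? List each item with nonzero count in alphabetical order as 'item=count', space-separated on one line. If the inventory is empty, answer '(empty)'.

After 1 (gather 1 bone): bone=1
After 2 (gather 2 bone): bone=3
After 3 (consume 2 bone): bone=1
After 4 (consume 1 bone): (empty)
After 5 (gather 5 bone): bone=5
After 6 (gather 2 obsidian): bone=5 obsidian=2
After 7 (consume 1 obsidian): bone=5 obsidian=1
After 8 (gather 5 obsidian): bone=5 obsidian=6
After 9 (gather 5 obsidian): bone=5 obsidian=11
After 10 (gather 2 bone): bone=7 obsidian=11
After 11 (gather 2 leather): bone=7 leather=2 obsidian=11
After 12 (gather 5 bone): bone=12 leather=2 obsidian=11
After 13 (gather 4 bone): bone=16 leather=2 obsidian=11
After 14 (gather 1 obsidian): bone=16 leather=2 obsidian=12

Answer: bone=16 leather=2 obsidian=12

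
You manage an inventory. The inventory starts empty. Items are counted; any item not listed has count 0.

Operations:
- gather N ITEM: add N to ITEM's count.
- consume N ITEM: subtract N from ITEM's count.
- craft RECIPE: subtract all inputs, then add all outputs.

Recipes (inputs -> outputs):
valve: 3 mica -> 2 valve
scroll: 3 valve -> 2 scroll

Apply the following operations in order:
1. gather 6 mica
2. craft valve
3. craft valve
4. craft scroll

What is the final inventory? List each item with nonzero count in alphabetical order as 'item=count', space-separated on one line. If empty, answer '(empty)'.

Answer: scroll=2 valve=1

Derivation:
After 1 (gather 6 mica): mica=6
After 2 (craft valve): mica=3 valve=2
After 3 (craft valve): valve=4
After 4 (craft scroll): scroll=2 valve=1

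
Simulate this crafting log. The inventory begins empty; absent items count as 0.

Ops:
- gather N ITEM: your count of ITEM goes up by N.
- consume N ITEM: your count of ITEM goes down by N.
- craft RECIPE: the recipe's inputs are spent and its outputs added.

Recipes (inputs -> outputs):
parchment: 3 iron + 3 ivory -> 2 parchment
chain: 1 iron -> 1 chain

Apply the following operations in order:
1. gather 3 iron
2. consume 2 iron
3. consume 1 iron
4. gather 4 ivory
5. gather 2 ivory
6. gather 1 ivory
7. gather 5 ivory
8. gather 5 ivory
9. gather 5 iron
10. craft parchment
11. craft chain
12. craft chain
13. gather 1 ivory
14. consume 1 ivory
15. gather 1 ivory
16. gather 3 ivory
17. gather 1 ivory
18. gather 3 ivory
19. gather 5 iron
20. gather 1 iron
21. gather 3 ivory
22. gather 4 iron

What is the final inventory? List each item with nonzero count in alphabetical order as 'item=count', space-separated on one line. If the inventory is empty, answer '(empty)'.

After 1 (gather 3 iron): iron=3
After 2 (consume 2 iron): iron=1
After 3 (consume 1 iron): (empty)
After 4 (gather 4 ivory): ivory=4
After 5 (gather 2 ivory): ivory=6
After 6 (gather 1 ivory): ivory=7
After 7 (gather 5 ivory): ivory=12
After 8 (gather 5 ivory): ivory=17
After 9 (gather 5 iron): iron=5 ivory=17
After 10 (craft parchment): iron=2 ivory=14 parchment=2
After 11 (craft chain): chain=1 iron=1 ivory=14 parchment=2
After 12 (craft chain): chain=2 ivory=14 parchment=2
After 13 (gather 1 ivory): chain=2 ivory=15 parchment=2
After 14 (consume 1 ivory): chain=2 ivory=14 parchment=2
After 15 (gather 1 ivory): chain=2 ivory=15 parchment=2
After 16 (gather 3 ivory): chain=2 ivory=18 parchment=2
After 17 (gather 1 ivory): chain=2 ivory=19 parchment=2
After 18 (gather 3 ivory): chain=2 ivory=22 parchment=2
After 19 (gather 5 iron): chain=2 iron=5 ivory=22 parchment=2
After 20 (gather 1 iron): chain=2 iron=6 ivory=22 parchment=2
After 21 (gather 3 ivory): chain=2 iron=6 ivory=25 parchment=2
After 22 (gather 4 iron): chain=2 iron=10 ivory=25 parchment=2

Answer: chain=2 iron=10 ivory=25 parchment=2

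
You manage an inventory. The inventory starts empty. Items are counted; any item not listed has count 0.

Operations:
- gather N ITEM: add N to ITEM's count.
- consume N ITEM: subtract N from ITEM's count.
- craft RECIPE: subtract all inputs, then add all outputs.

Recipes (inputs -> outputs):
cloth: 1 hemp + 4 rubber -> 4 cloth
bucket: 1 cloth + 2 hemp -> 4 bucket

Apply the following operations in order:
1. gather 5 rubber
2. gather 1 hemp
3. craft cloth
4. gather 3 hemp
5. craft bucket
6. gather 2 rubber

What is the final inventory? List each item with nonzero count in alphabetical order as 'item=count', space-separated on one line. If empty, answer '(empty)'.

Answer: bucket=4 cloth=3 hemp=1 rubber=3

Derivation:
After 1 (gather 5 rubber): rubber=5
After 2 (gather 1 hemp): hemp=1 rubber=5
After 3 (craft cloth): cloth=4 rubber=1
After 4 (gather 3 hemp): cloth=4 hemp=3 rubber=1
After 5 (craft bucket): bucket=4 cloth=3 hemp=1 rubber=1
After 6 (gather 2 rubber): bucket=4 cloth=3 hemp=1 rubber=3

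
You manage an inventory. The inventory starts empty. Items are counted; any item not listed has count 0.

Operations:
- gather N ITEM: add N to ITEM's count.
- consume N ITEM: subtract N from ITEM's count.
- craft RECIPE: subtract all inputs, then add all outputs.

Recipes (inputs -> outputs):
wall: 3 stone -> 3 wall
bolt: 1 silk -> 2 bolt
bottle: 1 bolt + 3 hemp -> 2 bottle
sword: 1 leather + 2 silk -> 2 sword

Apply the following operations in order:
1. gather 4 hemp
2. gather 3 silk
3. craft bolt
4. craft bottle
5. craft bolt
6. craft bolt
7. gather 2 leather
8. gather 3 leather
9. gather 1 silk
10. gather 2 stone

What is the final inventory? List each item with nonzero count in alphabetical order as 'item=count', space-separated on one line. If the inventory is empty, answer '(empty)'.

Answer: bolt=5 bottle=2 hemp=1 leather=5 silk=1 stone=2

Derivation:
After 1 (gather 4 hemp): hemp=4
After 2 (gather 3 silk): hemp=4 silk=3
After 3 (craft bolt): bolt=2 hemp=4 silk=2
After 4 (craft bottle): bolt=1 bottle=2 hemp=1 silk=2
After 5 (craft bolt): bolt=3 bottle=2 hemp=1 silk=1
After 6 (craft bolt): bolt=5 bottle=2 hemp=1
After 7 (gather 2 leather): bolt=5 bottle=2 hemp=1 leather=2
After 8 (gather 3 leather): bolt=5 bottle=2 hemp=1 leather=5
After 9 (gather 1 silk): bolt=5 bottle=2 hemp=1 leather=5 silk=1
After 10 (gather 2 stone): bolt=5 bottle=2 hemp=1 leather=5 silk=1 stone=2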